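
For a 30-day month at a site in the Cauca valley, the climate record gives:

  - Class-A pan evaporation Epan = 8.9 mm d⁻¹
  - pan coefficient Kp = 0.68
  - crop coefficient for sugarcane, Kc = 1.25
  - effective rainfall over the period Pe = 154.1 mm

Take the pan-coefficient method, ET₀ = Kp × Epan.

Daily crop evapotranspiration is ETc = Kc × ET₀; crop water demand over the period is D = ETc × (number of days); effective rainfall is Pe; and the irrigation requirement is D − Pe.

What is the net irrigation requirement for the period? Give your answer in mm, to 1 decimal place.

72.9 mm

ET₀ = 0.68 × 8.9 = 6.0520 mm/d
ETc = Kc × ET₀ = 1.25 × 6.0520 = 7.5650 mm/d
Crop demand D = ETc × 30 d = 7.5650 × 30 = 226.950 mm
D − Pe = 226.950 − 154.1 = 72.850 mm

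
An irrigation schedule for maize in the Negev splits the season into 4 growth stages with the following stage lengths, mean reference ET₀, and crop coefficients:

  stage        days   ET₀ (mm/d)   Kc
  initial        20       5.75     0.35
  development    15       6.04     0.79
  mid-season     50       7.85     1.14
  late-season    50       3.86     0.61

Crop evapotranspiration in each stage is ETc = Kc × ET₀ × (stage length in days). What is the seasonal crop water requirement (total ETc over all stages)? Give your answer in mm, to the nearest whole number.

677 mm

initial: 0.35 × 5.75 × 20 = 40.25 mm
development: 0.79 × 6.04 × 15 = 71.57 mm
mid-season: 1.14 × 7.85 × 50 = 447.45 mm
late-season: 0.61 × 3.86 × 50 = 117.73 mm
Seasonal total = 677.00 mm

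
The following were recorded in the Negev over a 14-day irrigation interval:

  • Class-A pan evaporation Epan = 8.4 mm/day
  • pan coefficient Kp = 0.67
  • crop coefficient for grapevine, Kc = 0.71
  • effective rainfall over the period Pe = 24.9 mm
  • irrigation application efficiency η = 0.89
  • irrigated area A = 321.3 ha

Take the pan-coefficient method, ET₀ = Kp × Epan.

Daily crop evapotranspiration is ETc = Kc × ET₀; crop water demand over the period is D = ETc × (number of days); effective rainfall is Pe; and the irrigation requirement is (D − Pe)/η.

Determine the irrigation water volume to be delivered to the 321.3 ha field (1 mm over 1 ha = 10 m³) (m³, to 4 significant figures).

ET₀ = 0.67 × 8.4 = 5.6280 mm/d
ETc = Kc × ET₀ = 0.71 × 5.6280 = 3.9959 mm/d
Crop demand D = ETc × 14 d = 3.9959 × 14 = 55.943 mm
D − Pe = 55.943 − 24.9 = 31.043 mm
Gross irrigation = 31.043 / 0.89 = 34.880 mm
Volume = 34.880 mm × 321.3 ha × 10 = 112069.4 m³

112100 m³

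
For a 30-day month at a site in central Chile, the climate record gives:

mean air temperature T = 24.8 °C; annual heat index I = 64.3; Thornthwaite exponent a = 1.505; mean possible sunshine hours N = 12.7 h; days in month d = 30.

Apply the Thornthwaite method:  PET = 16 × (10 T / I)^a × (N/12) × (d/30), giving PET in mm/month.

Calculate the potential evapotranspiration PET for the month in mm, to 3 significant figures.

10T/I = 10 × 24.8 / 64.3 = 3.8569
(10T/I)^a = 3.8569^1.505 = 7.6259
Uncorrected PET = 16 × 7.6259 = 122.014 mm
Correction = (N/12)(d/30) = (12.7/12)(30/30) = 1.0583
PET = 122.014 × 1.0583 = 129.127 mm/month

129 mm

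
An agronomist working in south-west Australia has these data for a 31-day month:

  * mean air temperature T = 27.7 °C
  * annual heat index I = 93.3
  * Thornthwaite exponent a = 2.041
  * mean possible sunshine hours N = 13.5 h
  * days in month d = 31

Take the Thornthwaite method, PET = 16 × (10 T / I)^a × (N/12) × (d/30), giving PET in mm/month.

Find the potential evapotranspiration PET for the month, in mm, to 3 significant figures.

171 mm

10T/I = 10 × 27.7 / 93.3 = 2.9689
(10T/I)^a = 2.9689^2.041 = 9.2165
Uncorrected PET = 16 × 9.2165 = 147.464 mm
Correction = (N/12)(d/30) = (13.5/12)(31/30) = 1.1625
PET = 147.464 × 1.1625 = 171.427 mm/month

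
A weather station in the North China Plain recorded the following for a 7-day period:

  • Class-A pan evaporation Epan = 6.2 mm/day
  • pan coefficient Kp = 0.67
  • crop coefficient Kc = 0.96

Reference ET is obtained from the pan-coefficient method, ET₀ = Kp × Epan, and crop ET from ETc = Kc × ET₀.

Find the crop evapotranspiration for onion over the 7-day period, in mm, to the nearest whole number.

28 mm

ET₀ = 0.67 × 6.2 = 4.1540 mm/d
ETc = Kc × ET₀ = 0.96 × 4.1540 = 3.9878 mm/d
Over 7 days: 3.9878 × 7 = 27.915 mm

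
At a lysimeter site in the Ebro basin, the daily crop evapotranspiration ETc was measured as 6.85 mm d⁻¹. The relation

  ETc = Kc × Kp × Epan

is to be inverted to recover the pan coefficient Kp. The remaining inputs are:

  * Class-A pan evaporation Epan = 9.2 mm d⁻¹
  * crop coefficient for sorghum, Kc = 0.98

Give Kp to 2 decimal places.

ETc = Kc × Kp × Epan  ⇒  Kp = ETc / (Kc × Epan)
Kp = 6.85 / (0.98 × 9.2) = 6.85 / 9.016 = 0.7598

0.76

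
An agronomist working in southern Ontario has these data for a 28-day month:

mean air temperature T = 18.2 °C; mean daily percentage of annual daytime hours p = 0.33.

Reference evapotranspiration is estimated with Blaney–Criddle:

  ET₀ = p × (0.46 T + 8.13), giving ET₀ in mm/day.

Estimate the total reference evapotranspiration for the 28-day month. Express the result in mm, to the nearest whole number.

152 mm

ET₀ = 0.33 × (0.46 × 18.2 + 8.13) = 0.33 × 16.502 = 5.4457 mm/d
Monthly total = 5.4457 × 28 = 152.480 mm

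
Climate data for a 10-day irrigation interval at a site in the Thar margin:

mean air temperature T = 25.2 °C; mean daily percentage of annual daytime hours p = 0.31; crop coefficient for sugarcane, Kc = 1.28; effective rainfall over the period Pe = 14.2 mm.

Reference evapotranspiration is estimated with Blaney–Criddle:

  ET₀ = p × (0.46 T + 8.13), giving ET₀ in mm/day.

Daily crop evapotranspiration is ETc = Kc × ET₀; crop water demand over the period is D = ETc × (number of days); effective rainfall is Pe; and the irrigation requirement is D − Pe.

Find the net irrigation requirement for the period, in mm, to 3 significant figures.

64.1 mm

ET₀ = 0.31 × (0.46 × 25.2 + 8.13) = 0.31 × 19.722 = 6.1138 mm/d
ETc = Kc × ET₀ = 1.28 × 6.1138 = 7.8257 mm/d
Crop demand D = ETc × 10 d = 7.8257 × 10 = 78.257 mm
D − Pe = 78.257 − 14.2 = 64.057 mm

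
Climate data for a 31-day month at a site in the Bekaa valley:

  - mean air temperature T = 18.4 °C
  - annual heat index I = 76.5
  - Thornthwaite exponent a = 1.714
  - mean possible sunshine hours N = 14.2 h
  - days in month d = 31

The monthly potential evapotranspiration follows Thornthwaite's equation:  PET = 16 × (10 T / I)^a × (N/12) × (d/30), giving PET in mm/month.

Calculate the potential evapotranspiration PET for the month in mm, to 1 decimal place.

88.1 mm

10T/I = 10 × 18.4 / 76.5 = 2.4052
(10T/I)^a = 2.4052^1.714 = 4.5008
Uncorrected PET = 16 × 4.5008 = 72.013 mm
Correction = (N/12)(d/30) = (14.2/12)(31/30) = 1.2228
PET = 72.013 × 1.2228 = 88.057 mm/month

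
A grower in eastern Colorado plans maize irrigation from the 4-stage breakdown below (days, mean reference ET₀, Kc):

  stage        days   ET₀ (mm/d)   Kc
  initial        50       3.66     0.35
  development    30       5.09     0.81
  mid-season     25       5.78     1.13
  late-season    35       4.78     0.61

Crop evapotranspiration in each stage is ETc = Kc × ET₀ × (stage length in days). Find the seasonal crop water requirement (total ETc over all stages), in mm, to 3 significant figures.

initial: 0.35 × 3.66 × 50 = 64.05 mm
development: 0.81 × 5.09 × 30 = 123.69 mm
mid-season: 1.13 × 5.78 × 25 = 163.29 mm
late-season: 0.61 × 4.78 × 35 = 102.05 mm
Seasonal total = 453.08 mm

453 mm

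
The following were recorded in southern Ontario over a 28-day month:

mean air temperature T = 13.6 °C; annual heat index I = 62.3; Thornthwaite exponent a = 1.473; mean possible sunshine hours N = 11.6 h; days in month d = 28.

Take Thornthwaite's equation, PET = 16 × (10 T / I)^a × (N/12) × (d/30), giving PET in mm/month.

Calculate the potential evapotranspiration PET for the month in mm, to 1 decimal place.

45.6 mm

10T/I = 10 × 13.6 / 62.3 = 2.1830
(10T/I)^a = 2.1830^1.473 = 3.1581
Uncorrected PET = 16 × 3.1581 = 50.530 mm
Correction = (N/12)(d/30) = (11.6/12)(28/30) = 0.9022
PET = 50.530 × 0.9022 = 45.588 mm/month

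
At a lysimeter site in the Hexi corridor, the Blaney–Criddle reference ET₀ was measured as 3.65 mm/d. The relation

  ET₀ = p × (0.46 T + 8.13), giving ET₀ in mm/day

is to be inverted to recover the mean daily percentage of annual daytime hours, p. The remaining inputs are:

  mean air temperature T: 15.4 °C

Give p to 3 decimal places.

0.240

p = ET₀ / (0.46 T + 8.13) = 3.65 / (0.46 × 15.4 + 8.13) = 3.65 / 15.214 = 0.2399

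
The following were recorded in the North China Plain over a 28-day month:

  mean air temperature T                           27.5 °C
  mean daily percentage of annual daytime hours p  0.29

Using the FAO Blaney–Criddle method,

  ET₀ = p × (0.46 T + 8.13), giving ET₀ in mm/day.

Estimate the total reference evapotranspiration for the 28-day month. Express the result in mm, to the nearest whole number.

169 mm

ET₀ = 0.29 × (0.46 × 27.5 + 8.13) = 0.29 × 20.780 = 6.0262 mm/d
Monthly total = 6.0262 × 28 = 168.734 mm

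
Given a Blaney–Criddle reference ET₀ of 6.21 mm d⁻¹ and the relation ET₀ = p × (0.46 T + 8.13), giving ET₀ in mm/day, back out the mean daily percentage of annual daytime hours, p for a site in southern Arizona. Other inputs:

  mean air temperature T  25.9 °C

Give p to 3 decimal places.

0.310

p = ET₀ / (0.46 T + 8.13) = 6.21 / (0.46 × 25.9 + 8.13) = 6.21 / 20.044 = 0.3098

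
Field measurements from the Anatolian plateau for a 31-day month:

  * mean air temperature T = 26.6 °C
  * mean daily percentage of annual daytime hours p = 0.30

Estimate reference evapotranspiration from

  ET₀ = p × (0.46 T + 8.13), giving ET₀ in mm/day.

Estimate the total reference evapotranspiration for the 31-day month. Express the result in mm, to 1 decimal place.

ET₀ = 0.30 × (0.46 × 26.6 + 8.13) = 0.30 × 20.366 = 6.1098 mm/d
Monthly total = 6.1098 × 31 = 189.404 mm

189.4 mm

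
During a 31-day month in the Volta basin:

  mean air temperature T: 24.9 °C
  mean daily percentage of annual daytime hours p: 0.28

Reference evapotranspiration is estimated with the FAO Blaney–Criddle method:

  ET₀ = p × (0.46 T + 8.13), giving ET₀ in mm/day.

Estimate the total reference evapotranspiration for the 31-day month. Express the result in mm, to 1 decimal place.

ET₀ = 0.28 × (0.46 × 24.9 + 8.13) = 0.28 × 19.584 = 5.4835 mm/d
Monthly total = 5.4835 × 31 = 169.989 mm

170.0 mm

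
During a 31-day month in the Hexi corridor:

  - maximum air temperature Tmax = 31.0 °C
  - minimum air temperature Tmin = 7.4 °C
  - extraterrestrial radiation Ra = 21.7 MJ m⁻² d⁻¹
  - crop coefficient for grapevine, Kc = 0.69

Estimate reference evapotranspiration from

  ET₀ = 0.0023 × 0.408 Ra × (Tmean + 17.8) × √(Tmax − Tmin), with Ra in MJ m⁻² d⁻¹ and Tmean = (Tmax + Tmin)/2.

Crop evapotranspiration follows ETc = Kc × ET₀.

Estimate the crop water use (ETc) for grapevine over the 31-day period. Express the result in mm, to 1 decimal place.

78.3 mm

Tmean = (31.0 + 7.4)/2 = 19.20 °C
0.408 Ra = 0.408 × 21.7 = 8.8536 mm/d equivalent
ET₀ = 0.0023 × 8.8536 × (19.20 + 17.8) × √23.6 = 0.0023 × 8.8536 × 37.00 × 4.8580 = 3.6602 mm/d
ETc = Kc × ET₀ = 0.69 × 3.6602 = 2.5255 mm/d
Over 31 days: 2.5255 × 31 = 78.291 mm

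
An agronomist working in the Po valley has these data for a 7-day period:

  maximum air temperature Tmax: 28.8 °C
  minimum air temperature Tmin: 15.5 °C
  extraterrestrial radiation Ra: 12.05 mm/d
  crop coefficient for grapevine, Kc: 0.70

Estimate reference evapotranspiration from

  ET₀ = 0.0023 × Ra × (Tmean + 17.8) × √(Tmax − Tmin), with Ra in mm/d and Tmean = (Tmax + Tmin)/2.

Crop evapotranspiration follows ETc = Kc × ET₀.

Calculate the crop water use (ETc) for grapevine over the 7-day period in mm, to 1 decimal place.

Tmean = (28.8 + 15.5)/2 = 22.15 °C
ET₀ = 0.0023 × 12.05 × (22.15 + 17.8) × √13.3 = 0.0023 × 12.05 × 39.95 × 3.6469 = 4.0379 mm/d
ETc = Kc × ET₀ = 0.70 × 4.0379 = 2.8265 mm/d
Over 7 days: 2.8265 × 7 = 19.786 mm

19.8 mm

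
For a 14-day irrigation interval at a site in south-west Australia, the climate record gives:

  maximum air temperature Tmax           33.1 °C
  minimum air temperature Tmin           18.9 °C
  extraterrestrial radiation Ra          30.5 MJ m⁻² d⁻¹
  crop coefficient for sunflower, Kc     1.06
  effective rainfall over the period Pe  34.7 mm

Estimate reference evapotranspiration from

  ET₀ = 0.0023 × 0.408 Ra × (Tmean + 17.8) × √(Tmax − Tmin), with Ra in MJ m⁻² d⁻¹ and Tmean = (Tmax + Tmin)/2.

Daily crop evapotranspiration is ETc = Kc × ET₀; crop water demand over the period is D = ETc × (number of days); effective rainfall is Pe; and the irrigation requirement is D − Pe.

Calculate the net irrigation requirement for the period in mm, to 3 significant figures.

35.4 mm

Tmean = (33.1 + 18.9)/2 = 26.00 °C
0.408 Ra = 0.408 × 30.5 = 12.4440 mm/d equivalent
ET₀ = 0.0023 × 12.4440 × (26.00 + 17.8) × √14.2 = 0.0023 × 12.4440 × 43.80 × 3.7683 = 4.7240 mm/d
ETc = Kc × ET₀ = 1.06 × 4.7240 = 5.0074 mm/d
Crop demand D = ETc × 14 d = 5.0074 × 14 = 70.104 mm
D − Pe = 70.104 − 34.7 = 35.404 mm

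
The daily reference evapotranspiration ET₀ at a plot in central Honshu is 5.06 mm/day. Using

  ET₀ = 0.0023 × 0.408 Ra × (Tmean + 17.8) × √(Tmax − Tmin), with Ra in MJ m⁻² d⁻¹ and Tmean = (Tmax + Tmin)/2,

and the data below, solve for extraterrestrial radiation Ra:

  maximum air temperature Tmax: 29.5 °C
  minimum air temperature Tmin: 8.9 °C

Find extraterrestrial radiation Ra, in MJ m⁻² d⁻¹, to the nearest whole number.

Tmean = (29.5+8.9)/2 = 19.20 °C; ΔT = 20.6
Ra = ET₀ / [0.0023 × 0.408 × (Tmean+17.8) × √ΔT]
   = 5.06 / (0.0023 × 0.408 × 37.00 × 4.5387) = 32.109 MJ m⁻² d⁻¹

32 MJ m⁻² d⁻¹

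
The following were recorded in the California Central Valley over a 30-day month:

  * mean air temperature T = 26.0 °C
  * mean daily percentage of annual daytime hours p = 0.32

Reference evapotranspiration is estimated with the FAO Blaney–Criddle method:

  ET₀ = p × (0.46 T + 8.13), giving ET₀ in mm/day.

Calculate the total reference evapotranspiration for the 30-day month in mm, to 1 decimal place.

ET₀ = 0.32 × (0.46 × 26.0 + 8.13) = 0.32 × 20.090 = 6.4288 mm/d
Monthly total = 6.4288 × 30 = 192.864 mm

192.9 mm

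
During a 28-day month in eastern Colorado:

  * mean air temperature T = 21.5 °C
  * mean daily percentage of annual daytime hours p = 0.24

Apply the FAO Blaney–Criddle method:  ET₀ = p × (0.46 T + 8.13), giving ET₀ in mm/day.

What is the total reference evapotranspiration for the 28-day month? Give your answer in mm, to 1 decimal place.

ET₀ = 0.24 × (0.46 × 21.5 + 8.13) = 0.24 × 18.020 = 4.3248 mm/d
Monthly total = 4.3248 × 28 = 121.094 mm

121.1 mm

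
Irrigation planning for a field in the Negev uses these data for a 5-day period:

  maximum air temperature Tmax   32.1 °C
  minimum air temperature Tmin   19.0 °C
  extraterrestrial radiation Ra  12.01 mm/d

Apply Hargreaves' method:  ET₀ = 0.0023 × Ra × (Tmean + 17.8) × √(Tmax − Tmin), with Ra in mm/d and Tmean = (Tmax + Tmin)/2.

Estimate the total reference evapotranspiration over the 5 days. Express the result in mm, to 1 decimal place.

21.7 mm

Tmean = (32.1 + 19.0)/2 = 25.55 °C
ET₀ = 0.0023 × 12.01 × (25.55 + 17.8) × √13.1 = 0.0023 × 12.01 × 43.35 × 3.6194 = 4.3341 mm/d
Over 5 days: 4.3341 × 5 = 21.671 mm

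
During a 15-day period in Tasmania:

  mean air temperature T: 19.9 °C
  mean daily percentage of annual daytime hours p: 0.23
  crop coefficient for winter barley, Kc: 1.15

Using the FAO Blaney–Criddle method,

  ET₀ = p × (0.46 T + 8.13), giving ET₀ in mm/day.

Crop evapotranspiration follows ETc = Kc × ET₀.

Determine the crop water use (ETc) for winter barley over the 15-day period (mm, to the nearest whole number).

69 mm

ET₀ = 0.23 × (0.46 × 19.9 + 8.13) = 0.23 × 17.284 = 3.9753 mm/d
ETc = Kc × ET₀ = 1.15 × 3.9753 = 4.5716 mm/d
Over 15 days: 4.5716 × 15 = 68.574 mm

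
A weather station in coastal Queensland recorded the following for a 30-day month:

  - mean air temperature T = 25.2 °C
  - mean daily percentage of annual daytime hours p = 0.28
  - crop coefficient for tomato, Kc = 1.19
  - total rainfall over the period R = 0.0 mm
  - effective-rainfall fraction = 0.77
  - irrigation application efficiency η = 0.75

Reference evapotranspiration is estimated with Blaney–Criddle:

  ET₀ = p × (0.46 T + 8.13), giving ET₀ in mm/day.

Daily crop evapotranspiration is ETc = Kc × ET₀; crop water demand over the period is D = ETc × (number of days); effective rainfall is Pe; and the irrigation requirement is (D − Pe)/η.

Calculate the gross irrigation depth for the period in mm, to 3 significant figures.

263 mm

ET₀ = 0.28 × (0.46 × 25.2 + 8.13) = 0.28 × 19.722 = 5.5222 mm/d
ETc = Kc × ET₀ = 1.19 × 5.5222 = 6.5714 mm/d
Crop demand D = ETc × 30 d = 6.5714 × 30 = 197.142 mm
Pe = 0.77 × 0.0 = 0.000 mm
D − Pe = 197.142 − 0.000 = 197.142 mm
Gross irrigation = 197.142 / 0.75 = 262.856 mm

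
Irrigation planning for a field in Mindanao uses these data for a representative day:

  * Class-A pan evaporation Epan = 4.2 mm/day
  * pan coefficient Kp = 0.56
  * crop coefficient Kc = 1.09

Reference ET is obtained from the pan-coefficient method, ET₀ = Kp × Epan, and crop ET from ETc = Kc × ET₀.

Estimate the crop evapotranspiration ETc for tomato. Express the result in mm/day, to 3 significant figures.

2.56 mm/day

ET₀ = 0.56 × 4.2 = 2.3520 mm/d
ETc = Kc × ET₀ = 1.09 × 2.3520 = 2.5637 mm/d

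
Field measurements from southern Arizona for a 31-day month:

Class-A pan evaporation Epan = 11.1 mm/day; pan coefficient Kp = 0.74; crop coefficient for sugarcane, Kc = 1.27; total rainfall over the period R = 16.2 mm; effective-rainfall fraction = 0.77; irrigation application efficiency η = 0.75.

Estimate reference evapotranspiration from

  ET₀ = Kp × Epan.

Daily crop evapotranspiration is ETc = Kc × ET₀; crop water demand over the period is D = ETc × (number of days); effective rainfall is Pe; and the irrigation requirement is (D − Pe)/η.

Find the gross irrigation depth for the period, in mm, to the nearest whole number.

415 mm

ET₀ = 0.74 × 11.1 = 8.2140 mm/d
ETc = Kc × ET₀ = 1.27 × 8.2140 = 10.4318 mm/d
Crop demand D = ETc × 31 d = 10.4318 × 31 = 323.386 mm
Pe = 0.77 × 16.2 = 12.474 mm
D − Pe = 323.386 − 12.474 = 310.912 mm
Gross irrigation = 310.912 / 0.75 = 414.549 mm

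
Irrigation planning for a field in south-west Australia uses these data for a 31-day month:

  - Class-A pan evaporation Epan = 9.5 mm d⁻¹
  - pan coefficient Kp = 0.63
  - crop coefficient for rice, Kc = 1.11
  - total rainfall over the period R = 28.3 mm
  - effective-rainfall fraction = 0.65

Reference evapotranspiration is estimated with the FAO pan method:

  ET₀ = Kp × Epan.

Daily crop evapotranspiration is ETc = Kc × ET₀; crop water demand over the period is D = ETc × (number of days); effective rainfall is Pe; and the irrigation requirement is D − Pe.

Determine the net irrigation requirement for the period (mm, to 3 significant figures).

ET₀ = 0.63 × 9.5 = 5.9850 mm/d
ETc = Kc × ET₀ = 1.11 × 5.9850 = 6.6434 mm/d
Crop demand D = ETc × 31 d = 6.6434 × 31 = 205.945 mm
Pe = 0.65 × 28.3 = 18.395 mm
D − Pe = 205.945 − 18.395 = 187.550 mm

188 mm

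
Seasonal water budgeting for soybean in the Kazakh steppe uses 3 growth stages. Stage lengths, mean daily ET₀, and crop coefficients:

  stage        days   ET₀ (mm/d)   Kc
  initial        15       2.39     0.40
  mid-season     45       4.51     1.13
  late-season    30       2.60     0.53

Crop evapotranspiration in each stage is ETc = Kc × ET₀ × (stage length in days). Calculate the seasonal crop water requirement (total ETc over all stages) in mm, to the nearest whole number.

initial: 0.40 × 2.39 × 15 = 14.34 mm
mid-season: 1.13 × 4.51 × 45 = 229.33 mm
late-season: 0.53 × 2.60 × 30 = 41.34 mm
Seasonal total = 285.01 mm

285 mm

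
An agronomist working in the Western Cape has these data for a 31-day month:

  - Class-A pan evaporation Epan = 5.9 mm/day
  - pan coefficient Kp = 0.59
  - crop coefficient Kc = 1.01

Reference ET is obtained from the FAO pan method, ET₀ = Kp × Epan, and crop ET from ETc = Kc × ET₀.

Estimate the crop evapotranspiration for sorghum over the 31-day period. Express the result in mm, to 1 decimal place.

ET₀ = 0.59 × 5.9 = 3.4810 mm/d
ETc = Kc × ET₀ = 1.01 × 3.4810 = 3.5158 mm/d
Over 31 days: 3.5158 × 31 = 108.990 mm

109.0 mm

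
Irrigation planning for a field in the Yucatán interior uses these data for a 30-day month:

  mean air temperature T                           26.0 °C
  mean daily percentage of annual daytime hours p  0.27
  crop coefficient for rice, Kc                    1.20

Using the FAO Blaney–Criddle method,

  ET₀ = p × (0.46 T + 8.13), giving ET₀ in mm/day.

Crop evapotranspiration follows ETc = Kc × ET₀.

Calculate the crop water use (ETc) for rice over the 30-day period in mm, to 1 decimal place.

195.3 mm

ET₀ = 0.27 × (0.46 × 26.0 + 8.13) = 0.27 × 20.090 = 5.4243 mm/d
ETc = Kc × ET₀ = 1.20 × 5.4243 = 6.5092 mm/d
Over 30 days: 6.5092 × 30 = 195.276 mm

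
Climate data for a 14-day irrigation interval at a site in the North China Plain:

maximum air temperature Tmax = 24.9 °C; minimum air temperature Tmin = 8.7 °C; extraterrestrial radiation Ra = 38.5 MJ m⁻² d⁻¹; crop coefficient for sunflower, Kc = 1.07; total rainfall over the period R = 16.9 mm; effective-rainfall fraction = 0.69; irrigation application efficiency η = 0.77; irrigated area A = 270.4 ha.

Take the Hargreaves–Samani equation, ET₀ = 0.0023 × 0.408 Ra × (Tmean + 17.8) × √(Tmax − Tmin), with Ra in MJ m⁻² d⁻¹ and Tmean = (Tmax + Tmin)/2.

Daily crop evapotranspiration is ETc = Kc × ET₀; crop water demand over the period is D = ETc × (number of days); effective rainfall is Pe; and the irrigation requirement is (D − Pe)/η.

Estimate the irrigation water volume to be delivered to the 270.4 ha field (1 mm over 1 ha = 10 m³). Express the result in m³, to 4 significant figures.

Tmean = (24.9 + 8.7)/2 = 16.80 °C
0.408 Ra = 0.408 × 38.5 = 15.7080 mm/d equivalent
ET₀ = 0.0023 × 15.7080 × (16.80 + 17.8) × √16.2 = 0.0023 × 15.7080 × 34.60 × 4.0249 = 5.0313 mm/d
ETc = Kc × ET₀ = 1.07 × 5.0313 = 5.3835 mm/d
Crop demand D = ETc × 14 d = 5.3835 × 14 = 75.369 mm
Pe = 0.69 × 16.9 = 11.661 mm
D − Pe = 75.369 − 11.661 = 63.708 mm
Gross irrigation = 63.708 / 0.77 = 82.738 mm
Volume = 82.738 mm × 270.4 ha × 10 = 223723.6 m³

223700 m³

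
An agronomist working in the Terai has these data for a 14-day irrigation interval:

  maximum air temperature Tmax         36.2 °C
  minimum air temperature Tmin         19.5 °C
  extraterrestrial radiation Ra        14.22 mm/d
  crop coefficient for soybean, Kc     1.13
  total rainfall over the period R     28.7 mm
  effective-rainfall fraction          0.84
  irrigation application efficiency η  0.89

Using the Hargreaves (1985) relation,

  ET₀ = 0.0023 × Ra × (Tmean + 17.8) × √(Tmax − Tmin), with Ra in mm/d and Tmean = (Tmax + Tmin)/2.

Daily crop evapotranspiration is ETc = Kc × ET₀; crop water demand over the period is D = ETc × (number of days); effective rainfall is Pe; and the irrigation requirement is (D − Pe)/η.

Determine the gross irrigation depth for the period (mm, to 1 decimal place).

Tmean = (36.2 + 19.5)/2 = 27.85 °C
ET₀ = 0.0023 × 14.22 × (27.85 + 17.8) × √16.7 = 0.0023 × 14.22 × 45.65 × 4.0866 = 6.1014 mm/d
ETc = Kc × ET₀ = 1.13 × 6.1014 = 6.8946 mm/d
Crop demand D = ETc × 14 d = 6.8946 × 14 = 96.524 mm
Pe = 0.84 × 28.7 = 24.108 mm
D − Pe = 96.524 − 24.108 = 72.416 mm
Gross irrigation = 72.416 / 0.89 = 81.366 mm

81.4 mm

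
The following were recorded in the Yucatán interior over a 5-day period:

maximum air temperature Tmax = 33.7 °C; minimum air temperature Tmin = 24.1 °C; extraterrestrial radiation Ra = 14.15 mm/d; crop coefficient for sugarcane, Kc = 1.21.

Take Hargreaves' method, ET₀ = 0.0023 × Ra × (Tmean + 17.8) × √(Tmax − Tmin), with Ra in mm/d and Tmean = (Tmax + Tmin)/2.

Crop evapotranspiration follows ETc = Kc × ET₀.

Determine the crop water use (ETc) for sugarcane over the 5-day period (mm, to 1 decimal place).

28.5 mm

Tmean = (33.7 + 24.1)/2 = 28.90 °C
ET₀ = 0.0023 × 14.15 × (28.90 + 17.8) × √9.6 = 0.0023 × 14.15 × 46.70 × 3.0984 = 4.7091 mm/d
ETc = Kc × ET₀ = 1.21 × 4.7091 = 5.6980 mm/d
Over 5 days: 5.6980 × 5 = 28.490 mm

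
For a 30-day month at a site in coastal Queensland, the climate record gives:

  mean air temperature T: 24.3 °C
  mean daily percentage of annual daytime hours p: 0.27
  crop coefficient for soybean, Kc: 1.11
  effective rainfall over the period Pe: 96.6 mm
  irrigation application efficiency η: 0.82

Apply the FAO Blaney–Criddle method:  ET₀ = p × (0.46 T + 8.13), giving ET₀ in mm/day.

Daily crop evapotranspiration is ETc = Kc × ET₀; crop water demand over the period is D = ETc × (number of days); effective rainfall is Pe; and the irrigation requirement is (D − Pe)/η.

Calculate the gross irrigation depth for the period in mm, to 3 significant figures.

ET₀ = 0.27 × (0.46 × 24.3 + 8.13) = 0.27 × 19.308 = 5.2132 mm/d
ETc = Kc × ET₀ = 1.11 × 5.2132 = 5.7867 mm/d
Crop demand D = ETc × 30 d = 5.7867 × 30 = 173.601 mm
D − Pe = 173.601 − 96.6 = 77.001 mm
Gross irrigation = 77.001 / 0.82 = 93.904 mm

93.9 mm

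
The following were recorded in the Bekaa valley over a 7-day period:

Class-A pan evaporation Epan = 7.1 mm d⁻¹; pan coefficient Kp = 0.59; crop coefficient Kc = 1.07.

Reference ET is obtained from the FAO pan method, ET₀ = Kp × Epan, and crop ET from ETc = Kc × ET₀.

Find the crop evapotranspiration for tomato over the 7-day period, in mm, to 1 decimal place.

31.4 mm

ET₀ = 0.59 × 7.1 = 4.1890 mm/d
ETc = Kc × ET₀ = 1.07 × 4.1890 = 4.4822 mm/d
Over 7 days: 4.4822 × 7 = 31.375 mm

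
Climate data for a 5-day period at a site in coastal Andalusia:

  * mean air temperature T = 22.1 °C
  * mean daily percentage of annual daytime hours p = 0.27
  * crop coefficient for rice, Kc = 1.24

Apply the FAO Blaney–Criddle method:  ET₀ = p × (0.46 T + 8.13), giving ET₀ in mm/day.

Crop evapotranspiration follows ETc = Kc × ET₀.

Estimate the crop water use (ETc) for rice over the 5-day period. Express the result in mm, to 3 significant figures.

30.6 mm

ET₀ = 0.27 × (0.46 × 22.1 + 8.13) = 0.27 × 18.296 = 4.9399 mm/d
ETc = Kc × ET₀ = 1.24 × 4.9399 = 6.1255 mm/d
Over 5 days: 6.1255 × 5 = 30.628 mm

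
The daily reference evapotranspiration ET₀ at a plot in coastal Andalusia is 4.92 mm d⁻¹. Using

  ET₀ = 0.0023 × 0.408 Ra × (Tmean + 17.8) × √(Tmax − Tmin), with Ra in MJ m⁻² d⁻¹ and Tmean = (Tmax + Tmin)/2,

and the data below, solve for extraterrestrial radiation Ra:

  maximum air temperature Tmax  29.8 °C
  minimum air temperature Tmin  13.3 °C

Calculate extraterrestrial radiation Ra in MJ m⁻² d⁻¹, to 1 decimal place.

Tmean = (29.8+13.3)/2 = 21.55 °C; ΔT = 16.5
Ra = ET₀ / [0.0023 × 0.408 × (Tmean+17.8) × √ΔT]
   = 4.92 / (0.0023 × 0.408 × 39.35 × 4.0620) = 32.801 MJ m⁻² d⁻¹

32.8 MJ m⁻² d⁻¹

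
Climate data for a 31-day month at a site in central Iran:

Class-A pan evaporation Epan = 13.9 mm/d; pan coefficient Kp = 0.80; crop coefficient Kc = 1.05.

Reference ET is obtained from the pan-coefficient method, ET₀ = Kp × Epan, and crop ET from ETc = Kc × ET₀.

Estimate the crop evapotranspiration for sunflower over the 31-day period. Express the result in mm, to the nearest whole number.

ET₀ = 0.80 × 13.9 = 11.1200 mm/d
ETc = Kc × ET₀ = 1.05 × 11.1200 = 11.6760 mm/d
Over 31 days: 11.6760 × 31 = 361.956 mm

362 mm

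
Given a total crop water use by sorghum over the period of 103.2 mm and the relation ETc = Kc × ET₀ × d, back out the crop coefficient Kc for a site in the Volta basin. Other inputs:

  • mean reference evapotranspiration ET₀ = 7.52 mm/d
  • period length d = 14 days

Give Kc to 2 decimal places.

0.98

ETc = Kc × ET₀ × d  ⇒  Kc = ETc / (ET₀ × d)
Kc = 103.2 / (7.52 × 14) = 103.2 / 105.28 = 0.9802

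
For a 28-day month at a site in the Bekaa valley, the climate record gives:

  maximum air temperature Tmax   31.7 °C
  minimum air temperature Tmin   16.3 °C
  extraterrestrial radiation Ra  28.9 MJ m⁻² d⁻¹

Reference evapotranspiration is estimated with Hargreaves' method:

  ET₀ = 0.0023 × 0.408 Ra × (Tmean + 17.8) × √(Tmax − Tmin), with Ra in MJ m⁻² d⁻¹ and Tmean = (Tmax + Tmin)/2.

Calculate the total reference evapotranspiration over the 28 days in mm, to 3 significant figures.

125 mm

Tmean = (31.7 + 16.3)/2 = 24.00 °C
0.408 Ra = 0.408 × 28.9 = 11.7912 mm/d equivalent
ET₀ = 0.0023 × 11.7912 × (24.00 + 17.8) × √15.4 = 0.0023 × 11.7912 × 41.80 × 3.9243 = 4.4486 mm/d
Over 28 days: 4.4486 × 28 = 124.561 mm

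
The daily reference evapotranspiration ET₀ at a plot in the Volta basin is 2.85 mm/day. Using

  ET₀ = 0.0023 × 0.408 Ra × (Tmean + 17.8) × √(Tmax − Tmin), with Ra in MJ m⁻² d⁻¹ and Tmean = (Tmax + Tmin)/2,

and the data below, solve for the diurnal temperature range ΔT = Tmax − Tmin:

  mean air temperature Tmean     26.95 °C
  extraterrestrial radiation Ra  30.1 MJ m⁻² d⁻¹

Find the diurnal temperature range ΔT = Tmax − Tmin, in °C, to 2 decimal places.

5.08 °C

√ΔT = ET₀ / [0.0023 × 0.408 × Ra × (Tmean+17.8)] = 2.85 / (0.0023 × 12.2808 × 44.75) = 2.2547
ΔT = 2.2547² = 5.084 °C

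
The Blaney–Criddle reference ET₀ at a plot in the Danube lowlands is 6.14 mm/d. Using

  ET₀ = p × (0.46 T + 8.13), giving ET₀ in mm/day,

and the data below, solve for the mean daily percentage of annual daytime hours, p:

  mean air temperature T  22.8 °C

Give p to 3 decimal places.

p = ET₀ / (0.46 T + 8.13) = 6.14 / (0.46 × 22.8 + 8.13) = 6.14 / 18.618 = 0.3298

0.330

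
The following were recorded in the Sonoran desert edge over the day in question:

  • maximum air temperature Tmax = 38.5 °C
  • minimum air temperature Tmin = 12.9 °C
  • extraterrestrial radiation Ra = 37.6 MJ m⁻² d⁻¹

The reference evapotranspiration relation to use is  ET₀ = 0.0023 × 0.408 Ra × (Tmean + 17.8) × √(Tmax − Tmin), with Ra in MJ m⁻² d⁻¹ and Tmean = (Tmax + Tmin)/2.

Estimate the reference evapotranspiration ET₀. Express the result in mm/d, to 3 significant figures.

Tmean = (38.5 + 12.9)/2 = 25.70 °C
0.408 Ra = 0.408 × 37.6 = 15.3408 mm/d equivalent
ET₀ = 0.0023 × 15.3408 × (25.70 + 17.8) × √25.6 = 0.0023 × 15.3408 × 43.50 × 5.0596 = 7.7657 mm/d

7.77 mm/d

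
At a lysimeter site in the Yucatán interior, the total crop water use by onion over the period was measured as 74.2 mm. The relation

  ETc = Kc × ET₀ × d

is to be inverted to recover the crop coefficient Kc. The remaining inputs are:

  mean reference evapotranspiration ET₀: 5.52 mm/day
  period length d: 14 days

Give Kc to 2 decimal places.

ETc = Kc × ET₀ × d  ⇒  Kc = ETc / (ET₀ × d)
Kc = 74.2 / (5.52 × 14) = 74.2 / 77.28 = 0.9601

0.96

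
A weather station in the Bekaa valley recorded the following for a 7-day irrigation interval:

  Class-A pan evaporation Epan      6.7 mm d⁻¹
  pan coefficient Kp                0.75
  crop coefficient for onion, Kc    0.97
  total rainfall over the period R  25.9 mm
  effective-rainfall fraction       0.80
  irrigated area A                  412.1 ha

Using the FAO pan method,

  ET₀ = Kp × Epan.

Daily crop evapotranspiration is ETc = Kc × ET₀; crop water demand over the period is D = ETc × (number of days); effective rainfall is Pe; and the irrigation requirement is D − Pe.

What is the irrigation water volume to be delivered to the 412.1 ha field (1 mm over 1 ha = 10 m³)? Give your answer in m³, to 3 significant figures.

ET₀ = 0.75 × 6.7 = 5.0250 mm/d
ETc = Kc × ET₀ = 0.97 × 5.0250 = 4.8743 mm/d
Crop demand D = ETc × 7 d = 4.8743 × 7 = 34.120 mm
Pe = 0.80 × 25.9 = 20.720 mm
D − Pe = 34.120 − 20.720 = 13.400 mm
Volume = 13.400 mm × 412.1 ha × 10 = 55221.4 m³

55200 m³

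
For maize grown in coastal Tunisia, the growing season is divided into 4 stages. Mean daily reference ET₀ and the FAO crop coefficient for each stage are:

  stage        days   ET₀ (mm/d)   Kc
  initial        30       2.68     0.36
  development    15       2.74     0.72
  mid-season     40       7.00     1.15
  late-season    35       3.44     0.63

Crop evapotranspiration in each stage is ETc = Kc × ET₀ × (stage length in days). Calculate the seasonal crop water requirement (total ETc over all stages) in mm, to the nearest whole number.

initial: 0.36 × 2.68 × 30 = 28.94 mm
development: 0.72 × 2.74 × 15 = 29.59 mm
mid-season: 1.15 × 7.00 × 40 = 322.00 mm
late-season: 0.63 × 3.44 × 35 = 75.85 mm
Seasonal total = 456.38 mm

456 mm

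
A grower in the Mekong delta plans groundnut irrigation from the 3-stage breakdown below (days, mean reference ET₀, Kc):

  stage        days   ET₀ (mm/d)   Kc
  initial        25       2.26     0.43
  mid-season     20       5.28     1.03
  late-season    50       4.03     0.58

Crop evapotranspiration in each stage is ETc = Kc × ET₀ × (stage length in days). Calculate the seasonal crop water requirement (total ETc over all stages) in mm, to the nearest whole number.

250 mm

initial: 0.43 × 2.26 × 25 = 24.30 mm
mid-season: 1.03 × 5.28 × 20 = 108.77 mm
late-season: 0.58 × 4.03 × 50 = 116.87 mm
Seasonal total = 249.94 mm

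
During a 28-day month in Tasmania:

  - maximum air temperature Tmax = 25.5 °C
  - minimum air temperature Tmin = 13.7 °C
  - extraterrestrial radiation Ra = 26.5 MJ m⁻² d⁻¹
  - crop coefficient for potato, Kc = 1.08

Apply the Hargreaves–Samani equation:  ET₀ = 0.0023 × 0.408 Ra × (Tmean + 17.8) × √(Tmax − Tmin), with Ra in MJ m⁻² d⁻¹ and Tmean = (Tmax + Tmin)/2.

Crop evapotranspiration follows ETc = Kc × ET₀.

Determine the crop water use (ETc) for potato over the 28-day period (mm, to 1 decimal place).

96.6 mm

Tmean = (25.5 + 13.7)/2 = 19.60 °C
0.408 Ra = 0.408 × 26.5 = 10.8120 mm/d equivalent
ET₀ = 0.0023 × 10.8120 × (19.60 + 17.8) × √11.8 = 0.0023 × 10.8120 × 37.40 × 3.4351 = 3.1948 mm/d
ETc = Kc × ET₀ = 1.08 × 3.1948 = 3.4504 mm/d
Over 28 days: 3.4504 × 28 = 96.611 mm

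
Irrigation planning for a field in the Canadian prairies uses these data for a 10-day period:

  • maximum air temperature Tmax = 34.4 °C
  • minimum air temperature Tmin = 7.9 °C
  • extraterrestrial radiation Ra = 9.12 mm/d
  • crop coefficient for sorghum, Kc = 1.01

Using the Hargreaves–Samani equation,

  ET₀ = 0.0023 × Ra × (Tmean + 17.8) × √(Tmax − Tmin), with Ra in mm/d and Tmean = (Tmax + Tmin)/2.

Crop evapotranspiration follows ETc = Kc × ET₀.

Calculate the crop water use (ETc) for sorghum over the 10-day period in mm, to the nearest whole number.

Tmean = (34.4 + 7.9)/2 = 21.15 °C
ET₀ = 0.0023 × 9.12 × (21.15 + 17.8) × √26.5 = 0.0023 × 9.12 × 38.95 × 5.1478 = 4.2058 mm/d
ETc = Kc × ET₀ = 1.01 × 4.2058 = 4.2479 mm/d
Over 10 days: 4.2479 × 10 = 42.479 mm

42 mm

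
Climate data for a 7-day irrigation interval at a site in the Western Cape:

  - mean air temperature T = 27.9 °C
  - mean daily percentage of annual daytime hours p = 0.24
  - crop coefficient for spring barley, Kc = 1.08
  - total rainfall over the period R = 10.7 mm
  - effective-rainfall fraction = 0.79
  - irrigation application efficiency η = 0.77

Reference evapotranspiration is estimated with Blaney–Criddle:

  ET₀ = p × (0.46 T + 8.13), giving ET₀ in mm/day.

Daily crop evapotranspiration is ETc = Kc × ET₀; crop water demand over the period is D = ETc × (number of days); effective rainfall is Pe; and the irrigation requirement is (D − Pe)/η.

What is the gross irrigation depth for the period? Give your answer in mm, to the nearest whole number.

38 mm

ET₀ = 0.24 × (0.46 × 27.9 + 8.13) = 0.24 × 20.964 = 5.0314 mm/d
ETc = Kc × ET₀ = 1.08 × 5.0314 = 5.4339 mm/d
Crop demand D = ETc × 7 d = 5.4339 × 7 = 38.037 mm
Pe = 0.79 × 10.7 = 8.453 mm
D − Pe = 38.037 − 8.453 = 29.584 mm
Gross irrigation = 29.584 / 0.77 = 38.421 mm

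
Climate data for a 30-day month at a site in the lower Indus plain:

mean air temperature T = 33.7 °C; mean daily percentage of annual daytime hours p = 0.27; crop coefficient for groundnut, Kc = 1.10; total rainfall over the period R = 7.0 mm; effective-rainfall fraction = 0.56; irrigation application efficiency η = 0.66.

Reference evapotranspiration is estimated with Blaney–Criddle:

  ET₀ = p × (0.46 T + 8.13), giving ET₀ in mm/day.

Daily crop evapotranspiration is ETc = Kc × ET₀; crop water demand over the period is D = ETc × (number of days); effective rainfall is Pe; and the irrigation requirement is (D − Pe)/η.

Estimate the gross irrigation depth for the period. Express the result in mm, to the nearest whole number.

313 mm

ET₀ = 0.27 × (0.46 × 33.7 + 8.13) = 0.27 × 23.632 = 6.3806 mm/d
ETc = Kc × ET₀ = 1.10 × 6.3806 = 7.0187 mm/d
Crop demand D = ETc × 30 d = 7.0187 × 30 = 210.561 mm
Pe = 0.56 × 7.0 = 3.920 mm
D − Pe = 210.561 − 3.920 = 206.641 mm
Gross irrigation = 206.641 / 0.66 = 313.092 mm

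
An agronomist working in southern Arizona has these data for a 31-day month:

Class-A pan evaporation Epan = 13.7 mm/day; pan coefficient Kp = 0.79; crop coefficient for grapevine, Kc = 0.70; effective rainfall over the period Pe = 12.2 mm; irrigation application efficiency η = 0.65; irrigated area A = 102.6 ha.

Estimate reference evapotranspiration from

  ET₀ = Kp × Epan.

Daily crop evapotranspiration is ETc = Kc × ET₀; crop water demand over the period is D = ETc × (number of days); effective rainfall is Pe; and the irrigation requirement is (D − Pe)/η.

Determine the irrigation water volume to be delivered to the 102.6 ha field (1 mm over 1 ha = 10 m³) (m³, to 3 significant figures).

ET₀ = 0.79 × 13.7 = 10.8230 mm/d
ETc = Kc × ET₀ = 0.70 × 10.8230 = 7.5761 mm/d
Crop demand D = ETc × 31 d = 7.5761 × 31 = 234.859 mm
D − Pe = 234.859 − 12.2 = 222.659 mm
Gross irrigation = 222.659 / 0.65 = 342.552 mm
Volume = 342.552 mm × 102.6 ha × 10 = 351458.4 m³

351000 m³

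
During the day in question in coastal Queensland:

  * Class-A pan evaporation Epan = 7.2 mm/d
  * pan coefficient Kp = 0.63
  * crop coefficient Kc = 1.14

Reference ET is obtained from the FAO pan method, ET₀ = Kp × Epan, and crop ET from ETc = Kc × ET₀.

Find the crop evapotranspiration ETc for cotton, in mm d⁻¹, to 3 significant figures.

ET₀ = 0.63 × 7.2 = 4.5360 mm/d
ETc = Kc × ET₀ = 1.14 × 4.5360 = 5.1710 mm/d

5.17 mm d⁻¹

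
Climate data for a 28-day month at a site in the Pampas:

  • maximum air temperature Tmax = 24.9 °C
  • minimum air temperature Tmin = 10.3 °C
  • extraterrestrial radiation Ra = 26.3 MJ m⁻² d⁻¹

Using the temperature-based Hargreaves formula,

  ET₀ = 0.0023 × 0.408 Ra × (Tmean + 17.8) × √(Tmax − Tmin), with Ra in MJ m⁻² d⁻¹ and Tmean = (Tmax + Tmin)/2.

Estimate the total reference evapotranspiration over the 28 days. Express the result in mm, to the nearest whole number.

93 mm

Tmean = (24.9 + 10.3)/2 = 17.60 °C
0.408 Ra = 0.408 × 26.3 = 10.7304 mm/d equivalent
ET₀ = 0.0023 × 10.7304 × (17.60 + 17.8) × √14.6 = 0.0023 × 10.7304 × 35.40 × 3.8210 = 3.3383 mm/d
Over 28 days: 3.3383 × 28 = 93.472 mm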